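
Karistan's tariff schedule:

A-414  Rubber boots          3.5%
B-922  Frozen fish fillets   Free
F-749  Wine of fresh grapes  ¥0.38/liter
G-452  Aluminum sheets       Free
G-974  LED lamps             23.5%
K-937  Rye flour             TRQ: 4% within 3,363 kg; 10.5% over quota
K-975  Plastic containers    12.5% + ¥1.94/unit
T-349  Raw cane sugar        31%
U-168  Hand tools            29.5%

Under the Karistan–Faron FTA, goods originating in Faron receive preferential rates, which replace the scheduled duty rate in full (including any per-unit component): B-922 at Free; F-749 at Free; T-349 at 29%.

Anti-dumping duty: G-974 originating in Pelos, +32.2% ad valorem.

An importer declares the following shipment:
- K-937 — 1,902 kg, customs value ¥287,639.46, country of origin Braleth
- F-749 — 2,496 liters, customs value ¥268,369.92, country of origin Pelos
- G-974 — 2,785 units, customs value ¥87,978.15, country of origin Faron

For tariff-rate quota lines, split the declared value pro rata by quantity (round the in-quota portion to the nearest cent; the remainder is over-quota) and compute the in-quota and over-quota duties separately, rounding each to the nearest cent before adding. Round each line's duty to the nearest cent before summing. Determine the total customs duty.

Line 1 (K-937, Braleth, 1,902 kg, ¥287,639.46):
Code K-937 is under a tariff-rate quota (threshold 3,363 kg). Quantity 1,902 kg is within the quota, so the in-quota rate 4% applies to the full value.
Duty = ¥287,639.46 × 4% = ¥11,505.58.
Line 2 (F-749, Pelos, 2,496 liters, ¥268,369.92):
Base rate for F-749 is ¥0.38/liter.
F-749 has an FTA preferential rate, but origin Pelos is not Faron; base rate stands.
Duty = 2,496 × ¥0.38 = ¥948.48.
Line 3 (G-974, Faron, 2,785 units, ¥87,978.15):
Base rate for G-974 is 23.5%.
Origin Faron is the FTA partner but G-974 is not on the preference list; base rate stands.
The additional-duty order on G-974 targets Pelos, not Faron; it does not apply.
Duty = ¥87,978.15 × 23.5% = ¥20,674.87.
Total = ¥11,505.58 + ¥948.48 + ¥20,674.87 = ¥33,128.93.

¥33,128.93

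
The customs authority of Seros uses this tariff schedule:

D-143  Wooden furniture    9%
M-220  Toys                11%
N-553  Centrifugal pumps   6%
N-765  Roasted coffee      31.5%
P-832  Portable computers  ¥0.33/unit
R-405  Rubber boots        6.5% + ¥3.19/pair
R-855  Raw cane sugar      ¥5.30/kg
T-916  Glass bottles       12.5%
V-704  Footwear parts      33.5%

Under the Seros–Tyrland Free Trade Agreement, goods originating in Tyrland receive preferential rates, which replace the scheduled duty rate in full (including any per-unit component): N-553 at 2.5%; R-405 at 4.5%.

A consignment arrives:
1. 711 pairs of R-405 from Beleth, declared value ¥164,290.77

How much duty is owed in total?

¥12,946.99

Line 1 (R-405, Beleth, 711 pairs, ¥164,290.77):
Base rate for R-405 is 6.5% + ¥3.19/pair.
R-405 has an FTA preferential rate, but origin Beleth is not Tyrland; base rate stands.
Duty = ¥164,290.77 × 6.5% + 711 × ¥3.19 = ¥12,946.99.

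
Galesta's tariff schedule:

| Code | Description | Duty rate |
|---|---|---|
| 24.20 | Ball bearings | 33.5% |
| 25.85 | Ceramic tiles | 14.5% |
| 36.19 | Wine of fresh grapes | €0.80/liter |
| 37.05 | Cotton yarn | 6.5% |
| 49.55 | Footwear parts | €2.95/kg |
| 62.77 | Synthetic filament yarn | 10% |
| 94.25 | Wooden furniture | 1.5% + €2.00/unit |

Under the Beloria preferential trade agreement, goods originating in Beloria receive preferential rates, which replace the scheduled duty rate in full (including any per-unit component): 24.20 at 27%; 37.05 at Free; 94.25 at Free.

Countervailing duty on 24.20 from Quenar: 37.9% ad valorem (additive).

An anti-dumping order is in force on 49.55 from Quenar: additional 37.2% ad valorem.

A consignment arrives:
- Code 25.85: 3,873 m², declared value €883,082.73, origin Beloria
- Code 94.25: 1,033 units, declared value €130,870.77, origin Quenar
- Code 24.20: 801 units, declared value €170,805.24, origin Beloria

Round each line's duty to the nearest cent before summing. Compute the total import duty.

Line 1 (25.85, Beloria, 3,873 m², €883,082.73):
Base rate for 25.85 is 14.5%.
Origin Beloria is the FTA partner but 25.85 is not on the preference list; base rate stands.
Duty = €883,082.73 × 14.5% = €128,047.00.
Line 2 (94.25, Quenar, 1,033 units, €130,870.77):
Base rate for 94.25 is 1.5% + €2.00/unit.
94.25 has an FTA preferential rate, but origin Quenar is not Beloria; base rate stands.
Duty = €130,870.77 × 1.5% + 1,033 × €2.00 = €4,029.06.
Line 3 (24.20, Beloria, 801 units, €170,805.24):
Base rate for 24.20 is 33.5%.
Origin Beloria qualifies under the Galesta–Beloria agreement and 24.20 is covered: preferential rate 27% applies instead.
The additional-duty order on 24.20 targets Quenar, not Beloria; it does not apply.
Duty = €170,805.24 × 27% = €46,117.41.
Total = €128,047.00 + €4,029.06 + €46,117.41 = €178,193.47.

€178,193.47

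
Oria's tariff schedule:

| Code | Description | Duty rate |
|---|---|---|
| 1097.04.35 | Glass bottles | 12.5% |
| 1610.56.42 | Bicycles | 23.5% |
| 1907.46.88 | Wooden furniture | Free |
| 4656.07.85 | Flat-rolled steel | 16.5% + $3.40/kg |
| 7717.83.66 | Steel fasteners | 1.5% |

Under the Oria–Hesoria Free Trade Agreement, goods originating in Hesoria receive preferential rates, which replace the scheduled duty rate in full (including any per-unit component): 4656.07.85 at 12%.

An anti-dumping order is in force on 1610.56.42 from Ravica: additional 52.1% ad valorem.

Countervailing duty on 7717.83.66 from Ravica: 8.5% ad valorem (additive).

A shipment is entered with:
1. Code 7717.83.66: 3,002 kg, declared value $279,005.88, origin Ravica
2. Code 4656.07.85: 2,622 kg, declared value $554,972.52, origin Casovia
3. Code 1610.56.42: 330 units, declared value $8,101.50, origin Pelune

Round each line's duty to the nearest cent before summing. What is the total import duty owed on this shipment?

$130,289.71

Line 1 (7717.83.66, Ravica, 3,002 kg, $279,005.88):
Base rate for 7717.83.66 is 1.5%.
Additional duty on 7717.83.66 from Ravica: +8.5%. Applied ad valorem rate: 1.5% + 8.5% = 10%.
Duty = $279,005.88 × 10% = $27,900.59.
Line 2 (4656.07.85, Casovia, 2,622 kg, $554,972.52):
Base rate for 4656.07.85 is 16.5% + $3.40/kg.
4656.07.85 has an FTA preferential rate, but origin Casovia is not Hesoria; base rate stands.
Duty = $554,972.52 × 16.5% + 2,622 × $3.40 = $100,485.27.
Line 3 (1610.56.42, Pelune, 330 units, $8,101.50):
Base rate for 1610.56.42 is 23.5%.
The additional-duty order on 1610.56.42 targets Ravica, not Pelune; it does not apply.
Duty = $8,101.50 × 23.5% = $1,903.85.
Total = $27,900.59 + $100,485.27 + $1,903.85 = $130,289.71.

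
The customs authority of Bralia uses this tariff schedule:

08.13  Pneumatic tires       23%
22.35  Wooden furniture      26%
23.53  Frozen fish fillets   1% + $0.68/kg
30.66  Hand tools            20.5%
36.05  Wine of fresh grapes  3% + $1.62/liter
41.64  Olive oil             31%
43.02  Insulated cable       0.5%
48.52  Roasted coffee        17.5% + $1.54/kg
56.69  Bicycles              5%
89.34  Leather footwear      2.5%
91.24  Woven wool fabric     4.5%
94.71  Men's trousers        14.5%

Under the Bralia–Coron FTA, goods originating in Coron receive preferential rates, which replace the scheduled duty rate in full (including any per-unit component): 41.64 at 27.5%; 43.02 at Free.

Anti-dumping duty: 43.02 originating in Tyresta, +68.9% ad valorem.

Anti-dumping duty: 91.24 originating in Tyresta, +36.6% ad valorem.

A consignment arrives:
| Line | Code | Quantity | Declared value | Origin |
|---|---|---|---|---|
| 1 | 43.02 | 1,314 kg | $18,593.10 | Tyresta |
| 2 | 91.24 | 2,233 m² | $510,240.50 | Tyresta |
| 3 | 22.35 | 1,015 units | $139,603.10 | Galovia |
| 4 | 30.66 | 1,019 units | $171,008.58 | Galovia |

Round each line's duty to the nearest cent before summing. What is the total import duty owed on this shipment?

Line 1 (43.02, Tyresta, 1,314 kg, $18,593.10):
Base rate for 43.02 is 0.5%.
43.02 has an FTA preferential rate, but origin Tyresta is not Coron; base rate stands.
Additional duty on 43.02 from Tyresta: +68.9%. Applied ad valorem rate: 0.5% + 68.9% = 69.4%.
Duty = $18,593.10 × 69.4% = $12,903.61.
Line 2 (91.24, Tyresta, 2,233 m², $510,240.50):
Base rate for 91.24 is 4.5%.
Additional duty on 91.24 from Tyresta: +36.6%. Applied ad valorem rate: 4.5% + 36.6% = 41.1%.
Duty = $510,240.50 × 41.1% = $209,708.85.
Line 3 (22.35, Galovia, 1,015 units, $139,603.10):
Base rate for 22.35 is 26%.
Duty = $139,603.10 × 26% = $36,296.81.
Line 4 (30.66, Galovia, 1,019 units, $171,008.58):
Base rate for 30.66 is 20.5%.
Duty = $171,008.58 × 20.5% = $35,056.76.
Total = $12,903.61 + $209,708.85 + $36,296.81 + $35,056.76 = $293,966.03.

$293,966.03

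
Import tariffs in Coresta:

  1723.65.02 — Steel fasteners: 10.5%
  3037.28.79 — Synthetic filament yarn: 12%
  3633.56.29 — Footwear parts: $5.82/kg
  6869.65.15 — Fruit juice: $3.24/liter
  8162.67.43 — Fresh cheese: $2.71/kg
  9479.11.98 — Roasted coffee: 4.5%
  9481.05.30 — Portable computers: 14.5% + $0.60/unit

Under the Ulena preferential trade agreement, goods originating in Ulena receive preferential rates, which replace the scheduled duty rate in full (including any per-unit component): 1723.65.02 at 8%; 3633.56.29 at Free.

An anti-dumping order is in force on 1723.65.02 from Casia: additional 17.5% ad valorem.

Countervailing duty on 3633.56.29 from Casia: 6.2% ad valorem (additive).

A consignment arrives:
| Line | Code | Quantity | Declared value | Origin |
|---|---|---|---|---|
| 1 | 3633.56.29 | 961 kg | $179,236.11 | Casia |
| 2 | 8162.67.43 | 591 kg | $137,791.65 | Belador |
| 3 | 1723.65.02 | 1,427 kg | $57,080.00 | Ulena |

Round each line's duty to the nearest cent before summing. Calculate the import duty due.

Line 1 (3633.56.29, Casia, 961 kg, $179,236.11):
Base rate for 3633.56.29 is $5.82/kg.
3633.56.29 has an FTA preferential rate, but origin Casia is not Ulena; base rate stands.
Additional duty on 3633.56.29 from Casia: +6.2% ad valorem. Applied ad valorem rate = 6.2%.
Duty = $179,236.11 × 6.2% + 961 × $5.82 = $16,705.66.
Line 2 (8162.67.43, Belador, 591 kg, $137,791.65):
Base rate for 8162.67.43 is $2.71/kg.
Duty = 591 × $2.71 = $1,601.61.
Line 3 (1723.65.02, Ulena, 1,427 kg, $57,080.00):
Base rate for 1723.65.02 is 10.5%.
Origin Ulena qualifies under the Coresta–Ulena agreement and 1723.65.02 is covered: preferential rate 8% applies instead.
The additional-duty order on 1723.65.02 targets Casia, not Ulena; it does not apply.
Duty = $57,080.00 × 8% = $4,566.40.
Total = $16,705.66 + $1,601.61 + $4,566.40 = $22,873.67.

$22,873.67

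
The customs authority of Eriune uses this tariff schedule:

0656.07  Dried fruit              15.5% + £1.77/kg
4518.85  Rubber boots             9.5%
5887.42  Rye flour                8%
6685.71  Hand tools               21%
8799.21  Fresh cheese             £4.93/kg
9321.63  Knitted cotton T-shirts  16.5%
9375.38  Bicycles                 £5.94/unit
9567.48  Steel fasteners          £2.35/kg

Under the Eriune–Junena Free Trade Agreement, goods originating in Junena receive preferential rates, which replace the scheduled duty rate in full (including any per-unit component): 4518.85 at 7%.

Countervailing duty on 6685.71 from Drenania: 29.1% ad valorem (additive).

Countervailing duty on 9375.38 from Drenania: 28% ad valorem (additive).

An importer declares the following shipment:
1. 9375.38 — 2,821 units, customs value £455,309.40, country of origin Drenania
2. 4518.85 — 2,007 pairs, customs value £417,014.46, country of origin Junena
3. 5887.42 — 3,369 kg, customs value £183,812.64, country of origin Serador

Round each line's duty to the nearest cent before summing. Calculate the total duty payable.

Line 1 (9375.38, Drenania, 2,821 units, £455,309.40):
Base rate for 9375.38 is £5.94/unit.
Additional duty on 9375.38 from Drenania: +28% ad valorem. Applied ad valorem rate = 28%.
Duty = £455,309.40 × 28% + 2,821 × £5.94 = £144,243.37.
Line 2 (4518.85, Junena, 2,007 pairs, £417,014.46):
Base rate for 4518.85 is 9.5%.
Origin Junena qualifies under the Eriune–Junena agreement and 4518.85 is covered: preferential rate 7% applies instead.
Duty = £417,014.46 × 7% = £29,191.01.
Line 3 (5887.42, Serador, 3,369 kg, £183,812.64):
Base rate for 5887.42 is 8%.
Duty = £183,812.64 × 8% = £14,705.01.
Total = £144,243.37 + £29,191.01 + £14,705.01 = £188,139.39.

£188,139.39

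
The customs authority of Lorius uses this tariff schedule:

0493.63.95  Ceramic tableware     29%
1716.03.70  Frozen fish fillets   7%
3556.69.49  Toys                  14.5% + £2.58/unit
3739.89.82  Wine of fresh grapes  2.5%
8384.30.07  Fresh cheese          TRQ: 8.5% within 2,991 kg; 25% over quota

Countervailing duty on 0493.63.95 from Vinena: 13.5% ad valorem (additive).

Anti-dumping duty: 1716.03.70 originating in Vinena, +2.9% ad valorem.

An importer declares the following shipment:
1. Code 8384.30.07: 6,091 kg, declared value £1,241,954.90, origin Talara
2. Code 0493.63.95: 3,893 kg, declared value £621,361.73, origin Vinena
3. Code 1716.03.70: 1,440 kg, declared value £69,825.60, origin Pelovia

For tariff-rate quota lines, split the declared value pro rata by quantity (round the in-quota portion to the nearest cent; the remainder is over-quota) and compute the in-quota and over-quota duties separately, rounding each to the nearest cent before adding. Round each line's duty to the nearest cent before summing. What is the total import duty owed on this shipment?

Line 1 (8384.30.07, Talara, 6,091 kg, £1,241,954.90):
Code 8384.30.07 is under a tariff-rate quota (threshold 2,991 kg). In-quota: 2,991 kg at 8.5%; over-quota: 3,100 kg at 25%.
Pro-rata value split: in-quota = £1,241,954.90 × 2,991/6,091 = £609,864.90; over-quota = £1,241,954.90 − £609,864.90 = £632,090.00.
In-quota duty = £609,864.90 × 8.5% = £51,838.52. Over-quota duty = £632,090.00 × 25% = £158,022.50.
Line duty = £51,838.52 + £158,022.50 = £209,861.02.
Line 2 (0493.63.95, Vinena, 3,893 kg, £621,361.73):
Base rate for 0493.63.95 is 29%.
Additional duty on 0493.63.95 from Vinena: +13.5%. Applied ad valorem rate: 29% + 13.5% = 42.5%.
Duty = £621,361.73 × 42.5% = £264,078.74.
Line 3 (1716.03.70, Pelovia, 1,440 kg, £69,825.60):
Base rate for 1716.03.70 is 7%.
The additional-duty order on 1716.03.70 targets Vinena, not Pelovia; it does not apply.
Duty = £69,825.60 × 7% = £4,887.79.
Total = £209,861.02 + £264,078.74 + £4,887.79 = £478,827.55.

£478,827.55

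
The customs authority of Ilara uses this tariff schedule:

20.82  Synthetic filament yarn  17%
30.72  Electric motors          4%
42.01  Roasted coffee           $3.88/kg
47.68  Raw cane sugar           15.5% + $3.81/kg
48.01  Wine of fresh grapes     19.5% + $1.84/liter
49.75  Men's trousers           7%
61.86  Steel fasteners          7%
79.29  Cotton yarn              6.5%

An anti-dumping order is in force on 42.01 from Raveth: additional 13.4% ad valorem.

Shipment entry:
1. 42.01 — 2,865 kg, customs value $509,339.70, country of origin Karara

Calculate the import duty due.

$11,116.20

Line 1 (42.01, Karara, 2,865 kg, $509,339.70):
Base rate for 42.01 is $3.88/kg.
The additional-duty order on 42.01 targets Raveth, not Karara; it does not apply.
Duty = 2,865 × $3.88 = $11,116.20.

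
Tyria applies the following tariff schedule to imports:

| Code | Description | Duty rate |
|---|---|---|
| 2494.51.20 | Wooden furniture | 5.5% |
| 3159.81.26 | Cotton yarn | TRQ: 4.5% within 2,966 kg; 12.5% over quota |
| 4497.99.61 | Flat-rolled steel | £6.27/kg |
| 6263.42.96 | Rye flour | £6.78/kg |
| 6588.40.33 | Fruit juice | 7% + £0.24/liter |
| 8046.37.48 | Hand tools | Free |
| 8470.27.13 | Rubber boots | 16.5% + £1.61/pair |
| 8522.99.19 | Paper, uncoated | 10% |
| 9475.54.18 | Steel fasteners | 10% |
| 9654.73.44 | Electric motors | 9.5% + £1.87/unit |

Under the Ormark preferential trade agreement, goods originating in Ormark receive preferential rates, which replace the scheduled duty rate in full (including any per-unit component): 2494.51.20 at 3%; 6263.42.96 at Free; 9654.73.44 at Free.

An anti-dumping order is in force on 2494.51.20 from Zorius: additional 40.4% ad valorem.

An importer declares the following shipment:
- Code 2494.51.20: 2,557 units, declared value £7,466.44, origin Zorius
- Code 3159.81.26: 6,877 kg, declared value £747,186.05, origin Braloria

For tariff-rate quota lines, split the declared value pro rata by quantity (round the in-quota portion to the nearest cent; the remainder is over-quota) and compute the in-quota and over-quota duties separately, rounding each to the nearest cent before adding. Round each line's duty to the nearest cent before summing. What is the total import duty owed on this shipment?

£71,044.89

Line 1 (2494.51.20, Zorius, 2,557 units, £7,466.44):
Base rate for 2494.51.20 is 5.5%.
2494.51.20 has an FTA preferential rate, but origin Zorius is not Ormark; base rate stands.
Additional duty on 2494.51.20 from Zorius: +40.4%. Applied ad valorem rate: 5.5% + 40.4% = 45.9%.
Duty = £7,466.44 × 45.9% = £3,427.10.
Line 2 (3159.81.26, Braloria, 6,877 kg, £747,186.05):
Code 3159.81.26 is under a tariff-rate quota (threshold 2,966 kg). In-quota: 2,966 kg at 4.5%; over-quota: 3,911 kg at 12.5%.
Pro-rata value split: in-quota = £747,186.05 × 2,966/6,877 = £322,255.90; over-quota = £747,186.05 − £322,255.90 = £424,930.15.
In-quota duty = £322,255.90 × 4.5% = £14,501.52. Over-quota duty = £424,930.15 × 12.5% = £53,116.27.
Line duty = £14,501.52 + £53,116.27 = £67,617.79.
Total = £3,427.10 + £67,617.79 = £71,044.89.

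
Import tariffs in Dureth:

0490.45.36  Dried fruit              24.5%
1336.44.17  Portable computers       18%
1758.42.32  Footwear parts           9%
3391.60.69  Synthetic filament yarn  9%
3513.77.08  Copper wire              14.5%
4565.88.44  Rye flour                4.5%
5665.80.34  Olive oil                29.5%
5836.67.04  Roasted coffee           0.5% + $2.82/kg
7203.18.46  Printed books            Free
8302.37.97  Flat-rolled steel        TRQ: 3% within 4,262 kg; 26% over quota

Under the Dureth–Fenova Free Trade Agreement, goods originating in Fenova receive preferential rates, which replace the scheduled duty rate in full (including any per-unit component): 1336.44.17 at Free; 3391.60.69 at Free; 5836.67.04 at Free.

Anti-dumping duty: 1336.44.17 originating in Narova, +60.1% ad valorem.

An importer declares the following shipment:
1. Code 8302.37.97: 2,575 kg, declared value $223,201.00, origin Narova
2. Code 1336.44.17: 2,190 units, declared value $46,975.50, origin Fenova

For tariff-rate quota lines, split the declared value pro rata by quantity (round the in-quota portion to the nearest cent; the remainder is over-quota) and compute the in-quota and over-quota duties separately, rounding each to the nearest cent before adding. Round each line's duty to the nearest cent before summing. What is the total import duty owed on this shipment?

$6,696.03

Line 1 (8302.37.97, Narova, 2,575 kg, $223,201.00):
Code 8302.37.97 is under a tariff-rate quota (threshold 4,262 kg). Quantity 2,575 kg is within the quota, so the in-quota rate 3% applies to the full value.
Duty = $223,201.00 × 3% = $6,696.03.
Line 2 (1336.44.17, Fenova, 2,190 units, $46,975.50):
Base rate for 1336.44.17 is 18%.
Origin Fenova qualifies under the Dureth–Fenova agreement and 1336.44.17 is covered: preferential rate Free applies instead.
The additional-duty order on 1336.44.17 targets Narova, not Fenova; it does not apply.
Duty = $46,975.50 × 0% = $0.00.
Total = $6,696.03 + $0.00 = $6,696.03.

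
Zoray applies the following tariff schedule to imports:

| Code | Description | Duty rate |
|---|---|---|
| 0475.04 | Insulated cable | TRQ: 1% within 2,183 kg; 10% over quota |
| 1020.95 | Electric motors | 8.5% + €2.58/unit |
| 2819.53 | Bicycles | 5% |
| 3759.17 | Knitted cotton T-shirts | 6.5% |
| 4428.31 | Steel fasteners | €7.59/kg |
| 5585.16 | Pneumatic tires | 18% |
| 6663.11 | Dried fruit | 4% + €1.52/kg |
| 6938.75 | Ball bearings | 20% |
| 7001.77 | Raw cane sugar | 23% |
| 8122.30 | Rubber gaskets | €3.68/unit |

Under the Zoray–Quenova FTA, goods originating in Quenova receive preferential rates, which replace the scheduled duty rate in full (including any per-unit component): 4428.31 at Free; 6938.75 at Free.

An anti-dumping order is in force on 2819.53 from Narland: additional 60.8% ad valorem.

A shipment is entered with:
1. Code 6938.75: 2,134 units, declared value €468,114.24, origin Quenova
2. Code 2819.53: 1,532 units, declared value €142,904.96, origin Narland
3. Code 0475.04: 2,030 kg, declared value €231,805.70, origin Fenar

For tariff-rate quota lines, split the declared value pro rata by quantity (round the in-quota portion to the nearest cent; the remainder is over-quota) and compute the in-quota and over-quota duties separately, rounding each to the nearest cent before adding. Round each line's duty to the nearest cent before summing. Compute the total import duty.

Line 1 (6938.75, Quenova, 2,134 units, €468,114.24):
Base rate for 6938.75 is 20%.
Origin Quenova qualifies under the Zoray–Quenova agreement and 6938.75 is covered: preferential rate Free applies instead.
Duty = €468,114.24 × 0% = €0.00.
Line 2 (2819.53, Narland, 1,532 units, €142,904.96):
Base rate for 2819.53 is 5%.
Additional duty on 2819.53 from Narland: +60.8%. Applied ad valorem rate: 5% + 60.8% = 65.8%.
Duty = €142,904.96 × 65.8% = €94,031.46.
Line 3 (0475.04, Fenar, 2,030 kg, €231,805.70):
Code 0475.04 is under a tariff-rate quota (threshold 2,183 kg). Quantity 2,030 kg is within the quota, so the in-quota rate 1% applies to the full value.
Duty = €231,805.70 × 1% = €2,318.06.
Total = €0.00 + €94,031.46 + €2,318.06 = €96,349.52.

€96,349.52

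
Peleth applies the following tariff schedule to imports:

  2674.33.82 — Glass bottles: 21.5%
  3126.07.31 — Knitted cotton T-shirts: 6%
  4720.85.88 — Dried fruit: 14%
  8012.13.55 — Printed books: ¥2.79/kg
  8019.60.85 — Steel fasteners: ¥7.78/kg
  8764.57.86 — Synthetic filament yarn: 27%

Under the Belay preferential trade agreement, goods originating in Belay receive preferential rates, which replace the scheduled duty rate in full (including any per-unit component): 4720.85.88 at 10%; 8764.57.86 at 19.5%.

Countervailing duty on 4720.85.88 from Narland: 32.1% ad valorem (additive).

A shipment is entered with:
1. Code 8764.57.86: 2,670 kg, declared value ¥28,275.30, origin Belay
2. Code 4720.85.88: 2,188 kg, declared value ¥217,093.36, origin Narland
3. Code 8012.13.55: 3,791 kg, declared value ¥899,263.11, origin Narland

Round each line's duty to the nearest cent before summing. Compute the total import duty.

Line 1 (8764.57.86, Belay, 2,670 kg, ¥28,275.30):
Base rate for 8764.57.86 is 27%.
Origin Belay qualifies under the Peleth–Belay agreement and 8764.57.86 is covered: preferential rate 19.5% applies instead.
Duty = ¥28,275.30 × 19.5% = ¥5,513.68.
Line 2 (4720.85.88, Narland, 2,188 kg, ¥217,093.36):
Base rate for 4720.85.88 is 14%.
4720.85.88 has an FTA preferential rate, but origin Narland is not Belay; base rate stands.
Additional duty on 4720.85.88 from Narland: +32.1%. Applied ad valorem rate: 14% + 32.1% = 46.1%.
Duty = ¥217,093.36 × 46.1% = ¥100,080.04.
Line 3 (8012.13.55, Narland, 3,791 kg, ¥899,263.11):
Base rate for 8012.13.55 is ¥2.79/kg.
Duty = 3,791 × ¥2.79 = ¥10,576.89.
Total = ¥5,513.68 + ¥100,080.04 + ¥10,576.89 = ¥116,170.61.

¥116,170.61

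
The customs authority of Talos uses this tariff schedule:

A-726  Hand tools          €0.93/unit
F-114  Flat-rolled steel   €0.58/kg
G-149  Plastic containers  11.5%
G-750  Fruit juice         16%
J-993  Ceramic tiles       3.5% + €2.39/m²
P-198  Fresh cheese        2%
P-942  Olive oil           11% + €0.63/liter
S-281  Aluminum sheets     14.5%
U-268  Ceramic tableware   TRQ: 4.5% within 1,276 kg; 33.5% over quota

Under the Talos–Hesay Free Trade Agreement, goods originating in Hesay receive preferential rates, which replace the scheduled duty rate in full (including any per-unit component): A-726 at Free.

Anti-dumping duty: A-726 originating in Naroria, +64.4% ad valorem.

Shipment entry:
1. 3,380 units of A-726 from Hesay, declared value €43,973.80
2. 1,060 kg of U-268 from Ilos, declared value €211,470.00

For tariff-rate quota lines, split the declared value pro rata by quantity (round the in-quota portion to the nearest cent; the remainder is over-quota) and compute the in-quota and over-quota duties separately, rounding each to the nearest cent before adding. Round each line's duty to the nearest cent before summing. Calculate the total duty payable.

€9,516.15

Line 1 (A-726, Hesay, 3,380 units, €43,973.80):
Base rate for A-726 is €0.93/unit.
Origin Hesay qualifies under the Talos–Hesay agreement and A-726 is covered: preferential rate Free applies instead.
The additional-duty order on A-726 targets Naroria, not Hesay; it does not apply.
Duty = €43,973.80 × 0% = €0.00.
Line 2 (U-268, Ilos, 1,060 kg, €211,470.00):
Code U-268 is under a tariff-rate quota (threshold 1,276 kg). Quantity 1,060 kg is within the quota, so the in-quota rate 4.5% applies to the full value.
Duty = €211,470.00 × 4.5% = €9,516.15.
Total = €0.00 + €9,516.15 = €9,516.15.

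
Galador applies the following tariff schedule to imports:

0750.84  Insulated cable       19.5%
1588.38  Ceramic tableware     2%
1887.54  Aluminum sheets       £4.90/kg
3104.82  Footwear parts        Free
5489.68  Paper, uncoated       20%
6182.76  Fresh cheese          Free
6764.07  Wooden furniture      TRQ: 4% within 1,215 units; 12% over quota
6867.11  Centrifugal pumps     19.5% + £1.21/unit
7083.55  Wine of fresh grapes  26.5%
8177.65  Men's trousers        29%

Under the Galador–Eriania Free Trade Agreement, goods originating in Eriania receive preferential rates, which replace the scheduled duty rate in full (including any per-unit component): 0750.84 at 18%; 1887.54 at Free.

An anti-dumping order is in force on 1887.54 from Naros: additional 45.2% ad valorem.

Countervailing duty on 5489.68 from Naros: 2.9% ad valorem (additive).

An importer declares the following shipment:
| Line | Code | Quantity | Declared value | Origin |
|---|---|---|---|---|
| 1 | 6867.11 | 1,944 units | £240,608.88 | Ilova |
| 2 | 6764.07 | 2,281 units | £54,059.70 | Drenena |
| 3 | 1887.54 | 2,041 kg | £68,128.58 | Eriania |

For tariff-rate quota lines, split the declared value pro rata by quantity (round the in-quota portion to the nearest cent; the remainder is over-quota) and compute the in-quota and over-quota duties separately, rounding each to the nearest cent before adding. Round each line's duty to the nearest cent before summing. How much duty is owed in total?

£53,454.49

Line 1 (6867.11, Ilova, 1,944 units, £240,608.88):
Base rate for 6867.11 is 19.5% + £1.21/unit.
Duty = £240,608.88 × 19.5% + 1,944 × £1.21 = £49,270.97.
Line 2 (6764.07, Drenena, 2,281 units, £54,059.70):
Code 6764.07 is under a tariff-rate quota (threshold 1,215 units). In-quota: 1,215 units at 4%; over-quota: 1,066 units at 12%.
Pro-rata value split: in-quota = £54,059.70 × 1,215/2,281 = £28,795.50; over-quota = £54,059.70 − £28,795.50 = £25,264.20.
In-quota duty = £28,795.50 × 4% = £1,151.82. Over-quota duty = £25,264.20 × 12% = £3,031.70.
Line duty = £1,151.82 + £3,031.70 = £4,183.52.
Line 3 (1887.54, Eriania, 2,041 kg, £68,128.58):
Base rate for 1887.54 is £4.90/kg.
Origin Eriania qualifies under the Galador–Eriania agreement and 1887.54 is covered: preferential rate Free applies instead.
The additional-duty order on 1887.54 targets Naros, not Eriania; it does not apply.
Duty = £68,128.58 × 0% = £0.00.
Total = £49,270.97 + £4,183.52 + £0.00 = £53,454.49.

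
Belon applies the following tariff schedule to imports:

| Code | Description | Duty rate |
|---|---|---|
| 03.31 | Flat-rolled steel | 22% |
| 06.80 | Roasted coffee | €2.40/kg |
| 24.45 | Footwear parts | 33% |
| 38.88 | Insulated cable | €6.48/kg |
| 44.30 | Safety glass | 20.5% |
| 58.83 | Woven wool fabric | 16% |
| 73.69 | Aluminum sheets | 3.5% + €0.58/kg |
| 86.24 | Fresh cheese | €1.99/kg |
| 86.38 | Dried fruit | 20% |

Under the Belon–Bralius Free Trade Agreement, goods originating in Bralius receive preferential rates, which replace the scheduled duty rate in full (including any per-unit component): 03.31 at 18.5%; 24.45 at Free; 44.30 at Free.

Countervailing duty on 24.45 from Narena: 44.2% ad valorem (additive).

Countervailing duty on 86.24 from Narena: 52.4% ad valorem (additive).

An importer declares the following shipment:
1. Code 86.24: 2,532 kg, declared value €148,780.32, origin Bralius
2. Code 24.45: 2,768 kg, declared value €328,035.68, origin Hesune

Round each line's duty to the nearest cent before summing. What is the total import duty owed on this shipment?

Line 1 (86.24, Bralius, 2,532 kg, €148,780.32):
Base rate for 86.24 is €1.99/kg.
Origin Bralius is the FTA partner but 86.24 is not on the preference list; base rate stands.
The additional-duty order on 86.24 targets Narena, not Bralius; it does not apply.
Duty = 2,532 × €1.99 = €5,038.68.
Line 2 (24.45, Hesune, 2,768 kg, €328,035.68):
Base rate for 24.45 is 33%.
24.45 has an FTA preferential rate, but origin Hesune is not Bralius; base rate stands.
The additional-duty order on 24.45 targets Narena, not Hesune; it does not apply.
Duty = €328,035.68 × 33% = €108,251.77.
Total = €5,038.68 + €108,251.77 = €113,290.45.

€113,290.45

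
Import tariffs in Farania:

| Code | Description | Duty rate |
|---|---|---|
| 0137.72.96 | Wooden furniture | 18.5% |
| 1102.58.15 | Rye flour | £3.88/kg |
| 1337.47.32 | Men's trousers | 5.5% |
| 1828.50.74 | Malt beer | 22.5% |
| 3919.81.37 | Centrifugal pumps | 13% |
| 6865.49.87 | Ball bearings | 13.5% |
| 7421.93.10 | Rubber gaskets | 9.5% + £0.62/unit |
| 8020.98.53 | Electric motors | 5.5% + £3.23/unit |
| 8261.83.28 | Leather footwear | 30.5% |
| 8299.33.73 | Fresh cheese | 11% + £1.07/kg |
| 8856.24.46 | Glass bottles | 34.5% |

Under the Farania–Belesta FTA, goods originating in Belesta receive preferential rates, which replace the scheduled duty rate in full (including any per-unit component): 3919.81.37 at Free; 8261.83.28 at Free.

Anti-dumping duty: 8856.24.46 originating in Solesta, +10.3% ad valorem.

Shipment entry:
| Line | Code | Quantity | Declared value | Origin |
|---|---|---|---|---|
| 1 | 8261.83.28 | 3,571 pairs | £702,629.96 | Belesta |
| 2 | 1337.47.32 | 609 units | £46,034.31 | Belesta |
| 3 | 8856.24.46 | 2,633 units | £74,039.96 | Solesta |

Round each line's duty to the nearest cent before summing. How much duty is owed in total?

Line 1 (8261.83.28, Belesta, 3,571 pairs, £702,629.96):
Base rate for 8261.83.28 is 30.5%.
Origin Belesta qualifies under the Farania–Belesta agreement and 8261.83.28 is covered: preferential rate Free applies instead.
Duty = £702,629.96 × 0% = £0.00.
Line 2 (1337.47.32, Belesta, 609 units, £46,034.31):
Base rate for 1337.47.32 is 5.5%.
Origin Belesta is the FTA partner but 1337.47.32 is not on the preference list; base rate stands.
Duty = £46,034.31 × 5.5% = £2,531.89.
Line 3 (8856.24.46, Solesta, 2,633 units, £74,039.96):
Base rate for 8856.24.46 is 34.5%.
Additional duty on 8856.24.46 from Solesta: +10.3%. Applied ad valorem rate: 34.5% + 10.3% = 44.8%.
Duty = £74,039.96 × 44.8% = £33,169.90.
Total = £0.00 + £2,531.89 + £33,169.90 = £35,701.79.

£35,701.79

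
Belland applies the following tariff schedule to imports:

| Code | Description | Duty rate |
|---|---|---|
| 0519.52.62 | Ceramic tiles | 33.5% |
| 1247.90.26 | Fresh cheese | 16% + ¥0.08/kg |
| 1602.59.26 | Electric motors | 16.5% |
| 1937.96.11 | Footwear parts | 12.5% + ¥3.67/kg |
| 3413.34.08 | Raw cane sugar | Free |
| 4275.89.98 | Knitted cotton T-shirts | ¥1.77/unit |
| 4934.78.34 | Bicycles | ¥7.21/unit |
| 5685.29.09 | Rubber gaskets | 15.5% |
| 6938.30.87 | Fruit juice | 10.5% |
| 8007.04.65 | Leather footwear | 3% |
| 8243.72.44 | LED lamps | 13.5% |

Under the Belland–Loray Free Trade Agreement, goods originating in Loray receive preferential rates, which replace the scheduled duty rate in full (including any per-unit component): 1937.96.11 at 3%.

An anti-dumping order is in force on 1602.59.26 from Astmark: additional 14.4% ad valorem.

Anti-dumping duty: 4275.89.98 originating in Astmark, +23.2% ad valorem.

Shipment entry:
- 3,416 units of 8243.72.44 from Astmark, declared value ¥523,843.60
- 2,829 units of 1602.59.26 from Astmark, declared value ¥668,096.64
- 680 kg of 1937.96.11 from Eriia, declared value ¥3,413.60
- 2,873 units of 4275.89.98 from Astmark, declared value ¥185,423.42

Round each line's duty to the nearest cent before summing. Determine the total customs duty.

Line 1 (8243.72.44, Astmark, 3,416 units, ¥523,843.60):
Base rate for 8243.72.44 is 13.5%.
Duty = ¥523,843.60 × 13.5% = ¥70,718.89.
Line 2 (1602.59.26, Astmark, 2,829 units, ¥668,096.64):
Base rate for 1602.59.26 is 16.5%.
Additional duty on 1602.59.26 from Astmark: +14.4%. Applied ad valorem rate: 16.5% + 14.4% = 30.9%.
Duty = ¥668,096.64 × 30.9% = ¥206,441.86.
Line 3 (1937.96.11, Eriia, 680 kg, ¥3,413.60):
Base rate for 1937.96.11 is 12.5% + ¥3.67/kg.
1937.96.11 has an FTA preferential rate, but origin Eriia is not Loray; base rate stands.
Duty = ¥3,413.60 × 12.5% + 680 × ¥3.67 = ¥2,922.30.
Line 4 (4275.89.98, Astmark, 2,873 units, ¥185,423.42):
Base rate for 4275.89.98 is ¥1.77/unit.
Additional duty on 4275.89.98 from Astmark: +23.2% ad valorem. Applied ad valorem rate = 23.2%.
Duty = ¥185,423.42 × 23.2% + 2,873 × ¥1.77 = ¥48,103.44.
Total = ¥70,718.89 + ¥206,441.86 + ¥2,922.30 + ¥48,103.44 = ¥328,186.49.

¥328,186.49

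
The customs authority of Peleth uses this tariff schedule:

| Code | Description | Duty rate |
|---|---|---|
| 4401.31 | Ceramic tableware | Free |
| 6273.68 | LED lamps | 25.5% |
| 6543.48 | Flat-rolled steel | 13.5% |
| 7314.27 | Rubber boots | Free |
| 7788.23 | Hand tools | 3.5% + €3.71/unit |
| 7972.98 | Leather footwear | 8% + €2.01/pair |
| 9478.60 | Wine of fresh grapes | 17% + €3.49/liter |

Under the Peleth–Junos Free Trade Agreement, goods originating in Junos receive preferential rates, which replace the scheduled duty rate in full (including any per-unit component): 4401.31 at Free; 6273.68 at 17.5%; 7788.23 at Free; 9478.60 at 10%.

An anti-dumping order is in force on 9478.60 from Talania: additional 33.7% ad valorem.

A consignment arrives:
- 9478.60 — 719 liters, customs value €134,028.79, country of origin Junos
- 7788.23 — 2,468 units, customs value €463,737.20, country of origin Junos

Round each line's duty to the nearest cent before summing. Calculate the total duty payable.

€13,402.88

Line 1 (9478.60, Junos, 719 liters, €134,028.79):
Base rate for 9478.60 is 17% + €3.49/liter.
Origin Junos qualifies under the Peleth–Junos agreement and 9478.60 is covered: preferential rate 10% applies instead.
The additional-duty order on 9478.60 targets Talania, not Junos; it does not apply.
Duty = €134,028.79 × 10% = €13,402.88.
Line 2 (7788.23, Junos, 2,468 units, €463,737.20):
Base rate for 7788.23 is 3.5% + €3.71/unit.
Origin Junos qualifies under the Peleth–Junos agreement and 7788.23 is covered: preferential rate Free applies instead.
Duty = €463,737.20 × 0% = €0.00.
Total = €13,402.88 + €0.00 = €13,402.88.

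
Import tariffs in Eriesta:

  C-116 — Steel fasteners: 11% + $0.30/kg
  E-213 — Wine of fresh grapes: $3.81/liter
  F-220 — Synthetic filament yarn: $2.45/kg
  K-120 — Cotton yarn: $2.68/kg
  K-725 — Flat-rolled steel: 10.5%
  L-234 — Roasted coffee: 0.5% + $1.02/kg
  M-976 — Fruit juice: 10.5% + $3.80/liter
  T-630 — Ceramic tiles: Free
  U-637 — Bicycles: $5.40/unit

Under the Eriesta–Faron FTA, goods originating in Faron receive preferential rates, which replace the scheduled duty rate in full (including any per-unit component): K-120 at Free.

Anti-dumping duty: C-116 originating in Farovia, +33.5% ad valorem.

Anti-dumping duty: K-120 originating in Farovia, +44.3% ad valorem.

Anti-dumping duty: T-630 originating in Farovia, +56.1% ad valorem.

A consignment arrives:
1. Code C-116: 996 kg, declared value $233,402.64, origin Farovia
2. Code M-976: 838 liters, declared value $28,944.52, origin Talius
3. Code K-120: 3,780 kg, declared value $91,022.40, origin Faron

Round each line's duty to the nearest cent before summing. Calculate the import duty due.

Line 1 (C-116, Farovia, 996 kg, $233,402.64):
Base rate for C-116 is 11% + $0.30/kg.
Additional duty on C-116 from Farovia: +33.5%. Applied ad valorem rate: 11% + 33.5% = 44.5%.
Duty = $233,402.64 × 44.5% + 996 × $0.30 = $104,162.97.
Line 2 (M-976, Talius, 838 liters, $28,944.52):
Base rate for M-976 is 10.5% + $3.80/liter.
Duty = $28,944.52 × 10.5% + 838 × $3.80 = $6,223.57.
Line 3 (K-120, Faron, 3,780 kg, $91,022.40):
Base rate for K-120 is $2.68/kg.
Origin Faron qualifies under the Eriesta–Faron agreement and K-120 is covered: preferential rate Free applies instead.
The additional-duty order on K-120 targets Farovia, not Faron; it does not apply.
Duty = $91,022.40 × 0% = $0.00.
Total = $104,162.97 + $6,223.57 + $0.00 = $110,386.54.

$110,386.54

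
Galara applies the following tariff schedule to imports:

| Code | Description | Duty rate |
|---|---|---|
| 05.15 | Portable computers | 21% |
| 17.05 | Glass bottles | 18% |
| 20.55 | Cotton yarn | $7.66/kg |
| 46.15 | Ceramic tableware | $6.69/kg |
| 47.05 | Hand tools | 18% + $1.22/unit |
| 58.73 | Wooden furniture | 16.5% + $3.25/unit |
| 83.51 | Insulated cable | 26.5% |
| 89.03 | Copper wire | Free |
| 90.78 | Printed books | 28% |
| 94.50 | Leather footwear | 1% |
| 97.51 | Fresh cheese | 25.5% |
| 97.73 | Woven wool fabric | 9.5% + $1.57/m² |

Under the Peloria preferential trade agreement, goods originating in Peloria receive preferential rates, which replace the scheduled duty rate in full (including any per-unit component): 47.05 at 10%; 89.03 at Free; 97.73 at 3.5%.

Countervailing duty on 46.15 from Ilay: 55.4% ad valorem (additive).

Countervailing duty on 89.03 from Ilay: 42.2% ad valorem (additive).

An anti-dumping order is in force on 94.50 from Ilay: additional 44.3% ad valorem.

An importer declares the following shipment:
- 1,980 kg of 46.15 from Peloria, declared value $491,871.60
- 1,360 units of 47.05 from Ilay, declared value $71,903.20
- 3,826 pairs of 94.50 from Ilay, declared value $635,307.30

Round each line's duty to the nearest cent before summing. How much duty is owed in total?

Line 1 (46.15, Peloria, 1,980 kg, $491,871.60):
Base rate for 46.15 is $6.69/kg.
Origin Peloria is the FTA partner but 46.15 is not on the preference list; base rate stands.
The additional-duty order on 46.15 targets Ilay, not Peloria; it does not apply.
Duty = 1,980 × $6.69 = $13,246.20.
Line 2 (47.05, Ilay, 1,360 units, $71,903.20):
Base rate for 47.05 is 18% + $1.22/unit.
47.05 has an FTA preferential rate, but origin Ilay is not Peloria; base rate stands.
Duty = $71,903.20 × 18% + 1,360 × $1.22 = $14,601.78.
Line 3 (94.50, Ilay, 3,826 pairs, $635,307.30):
Base rate for 94.50 is 1%.
Additional duty on 94.50 from Ilay: +44.3%. Applied ad valorem rate: 1% + 44.3% = 45.3%.
Duty = $635,307.30 × 45.3% = $287,794.21.
Total = $13,246.20 + $14,601.78 + $287,794.21 = $315,642.19.

$315,642.19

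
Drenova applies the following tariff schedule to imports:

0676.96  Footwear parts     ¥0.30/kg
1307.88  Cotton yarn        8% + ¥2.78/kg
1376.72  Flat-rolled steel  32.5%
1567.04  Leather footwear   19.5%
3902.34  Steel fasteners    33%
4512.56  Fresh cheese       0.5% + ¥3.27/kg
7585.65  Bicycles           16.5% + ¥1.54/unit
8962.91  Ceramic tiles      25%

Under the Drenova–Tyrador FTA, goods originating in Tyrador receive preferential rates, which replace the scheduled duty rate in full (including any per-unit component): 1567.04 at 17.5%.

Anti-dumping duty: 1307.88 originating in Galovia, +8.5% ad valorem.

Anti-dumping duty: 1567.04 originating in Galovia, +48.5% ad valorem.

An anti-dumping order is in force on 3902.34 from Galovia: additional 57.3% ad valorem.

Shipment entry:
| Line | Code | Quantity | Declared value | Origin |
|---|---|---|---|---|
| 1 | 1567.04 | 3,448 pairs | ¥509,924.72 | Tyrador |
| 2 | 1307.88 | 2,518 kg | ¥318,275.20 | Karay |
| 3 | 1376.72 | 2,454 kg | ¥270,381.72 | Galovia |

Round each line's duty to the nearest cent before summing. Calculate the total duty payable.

¥209,572.95

Line 1 (1567.04, Tyrador, 3,448 pairs, ¥509,924.72):
Base rate for 1567.04 is 19.5%.
Origin Tyrador qualifies under the Drenova–Tyrador agreement and 1567.04 is covered: preferential rate 17.5% applies instead.
The additional-duty order on 1567.04 targets Galovia, not Tyrador; it does not apply.
Duty = ¥509,924.72 × 17.5% = ¥89,236.83.
Line 2 (1307.88, Karay, 2,518 kg, ¥318,275.20):
Base rate for 1307.88 is 8% + ¥2.78/kg.
The additional-duty order on 1307.88 targets Galovia, not Karay; it does not apply.
Duty = ¥318,275.20 × 8% + 2,518 × ¥2.78 = ¥32,462.06.
Line 3 (1376.72, Galovia, 2,454 kg, ¥270,381.72):
Base rate for 1376.72 is 32.5%.
Duty = ¥270,381.72 × 32.5% = ¥87,874.06.
Total = ¥89,236.83 + ¥32,462.06 + ¥87,874.06 = ¥209,572.95.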